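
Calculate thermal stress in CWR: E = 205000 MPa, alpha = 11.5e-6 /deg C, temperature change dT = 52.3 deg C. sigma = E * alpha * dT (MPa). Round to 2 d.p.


sigma = E * alpha * dT
sigma = 205000 * 11.5e-6 * 52.3
sigma = 2.3575 * 52.3
sigma = 123.30 MPa

123.30


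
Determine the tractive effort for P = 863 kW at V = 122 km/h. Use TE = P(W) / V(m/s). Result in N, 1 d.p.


Convert: P = 863 kW = 863000 W
V = 122 / 3.6 = 33.8889 m/s
TE = 863000 / 33.8889
TE = 25465.6 N

25465.6


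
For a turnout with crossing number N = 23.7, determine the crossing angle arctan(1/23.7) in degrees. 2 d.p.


1/N = 1/23.7 = 0.042194
angle = arctan(0.042194) = 0.042169 rad
angle = 0.042169 * 180/pi = 2.42 degrees

2.42


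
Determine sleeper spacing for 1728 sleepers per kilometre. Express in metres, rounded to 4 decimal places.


Spacing = 1000 m / number of sleepers
Spacing = 1000 / 1728
Spacing = 0.5787 m

0.5787


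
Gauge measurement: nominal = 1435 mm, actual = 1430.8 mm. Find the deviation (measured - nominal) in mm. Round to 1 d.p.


Deviation = measured - nominal
Deviation = 1430.8 - 1435
Deviation = -4.2 mm

-4.2


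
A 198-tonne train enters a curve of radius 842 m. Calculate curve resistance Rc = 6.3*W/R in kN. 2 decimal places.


Rc = 6.3 * W / R
Rc = 6.3 * 198 / 842
Rc = 1247.4 / 842
Rc = 1.48 kN

1.48


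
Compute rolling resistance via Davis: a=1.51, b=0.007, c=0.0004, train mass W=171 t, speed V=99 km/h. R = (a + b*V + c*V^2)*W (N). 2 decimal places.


b*V = 0.007 * 99 = 0.693
c*V^2 = 0.0004 * 9801 = 3.9204
R_per_t = 1.51 + 0.693 + 3.9204 = 6.1234 N/t
R_total = 6.1234 * 171 = 1047.10 N

1047.10


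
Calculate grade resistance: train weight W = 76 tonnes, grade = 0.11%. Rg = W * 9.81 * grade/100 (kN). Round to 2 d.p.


Rg = W * 9.81 * grade / 100
Rg = 76 * 9.81 * 0.11 / 100
Rg = 745.56 * 0.0011
Rg = 0.82 kN

0.82


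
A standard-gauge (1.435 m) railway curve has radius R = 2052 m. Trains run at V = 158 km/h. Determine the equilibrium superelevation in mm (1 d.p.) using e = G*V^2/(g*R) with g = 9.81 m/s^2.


Convert speed: V = 158 / 3.6 = 43.8889 m/s
Apply formula: e = 1.435 * 43.8889^2 / (9.81 * 2052)
e = 1.435 * 1926.2346 / 20130.12
e = 0.137314 m = 137.3 mm

137.3


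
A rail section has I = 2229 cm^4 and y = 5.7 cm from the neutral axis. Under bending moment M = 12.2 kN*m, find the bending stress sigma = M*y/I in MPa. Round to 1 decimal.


Convert units:
M = 12.2 kN*m = 12200000 N*mm
y = 5.7 cm = 57 mm
I = 2229 cm^4 = 22290000 mm^4
sigma = 12200000 * 57 / 22290000
sigma = 31.2 MPa

31.2


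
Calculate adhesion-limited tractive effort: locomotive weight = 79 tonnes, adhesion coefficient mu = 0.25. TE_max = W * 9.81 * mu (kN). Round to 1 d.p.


TE_max = W * g * mu
TE_max = 79 * 9.81 * 0.25
TE_max = 774.99 * 0.25
TE_max = 193.7 kN

193.7


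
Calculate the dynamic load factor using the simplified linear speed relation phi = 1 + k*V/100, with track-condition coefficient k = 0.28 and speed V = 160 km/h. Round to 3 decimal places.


phi = 1 + k * V / 100
phi = 1 + 0.28 * 160 / 100
phi = 1 + 0.448
phi = 1.448

1.448


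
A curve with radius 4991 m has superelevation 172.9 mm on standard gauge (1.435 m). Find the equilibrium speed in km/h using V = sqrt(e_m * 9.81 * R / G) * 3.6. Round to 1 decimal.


Convert cant: e = 172.9 mm = 0.1729 m
V_ms = sqrt(0.1729 * 9.81 * 4991 / 1.435)
V_ms = sqrt(5899.288961) = 76.8068 m/s
V = 76.8068 * 3.6 = 276.5 km/h

276.5


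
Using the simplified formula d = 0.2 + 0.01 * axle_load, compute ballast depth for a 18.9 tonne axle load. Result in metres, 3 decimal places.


d = 0.2 + 0.01 * 18.9
d = 0.2 + 0.189
d = 0.389 m

0.389


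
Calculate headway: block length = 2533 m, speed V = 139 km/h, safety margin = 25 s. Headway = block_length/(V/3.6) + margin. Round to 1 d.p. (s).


V = 139 / 3.6 = 38.6111 m/s
Block traversal time = 2533 / 38.6111 = 65.6029 s
Headway = 65.6029 + 25
Headway = 90.6 s

90.6


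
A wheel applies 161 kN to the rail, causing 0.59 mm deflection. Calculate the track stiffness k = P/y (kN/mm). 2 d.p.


Track stiffness k = P / y
k = 161 / 0.59
k = 272.88 kN/mm

272.88


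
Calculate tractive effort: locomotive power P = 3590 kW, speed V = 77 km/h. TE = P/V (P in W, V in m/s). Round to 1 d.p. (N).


Convert: P = 3590 kW = 3590000 W
V = 77 / 3.6 = 21.3889 m/s
TE = 3590000 / 21.3889
TE = 167844.2 N

167844.2


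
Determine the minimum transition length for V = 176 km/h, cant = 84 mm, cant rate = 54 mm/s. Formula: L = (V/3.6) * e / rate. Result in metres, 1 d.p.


Convert speed: V = 176 / 3.6 = 48.8889 m/s
L = 48.8889 * 84 / 54
L = 4106.6667 / 54
L = 76.0 m

76.0


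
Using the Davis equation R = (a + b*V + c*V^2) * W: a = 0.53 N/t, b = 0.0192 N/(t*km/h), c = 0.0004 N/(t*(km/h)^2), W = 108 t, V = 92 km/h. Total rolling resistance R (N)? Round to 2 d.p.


b*V = 0.0192 * 92 = 1.7664
c*V^2 = 0.0004 * 8464 = 3.3856
R_per_t = 0.53 + 1.7664 + 3.3856 = 5.682 N/t
R_total = 5.682 * 108 = 613.66 N

613.66


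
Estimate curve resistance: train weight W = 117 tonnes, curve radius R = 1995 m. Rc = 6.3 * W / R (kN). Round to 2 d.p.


Rc = 6.3 * W / R
Rc = 6.3 * 117 / 1995
Rc = 737.1 / 1995
Rc = 0.37 kN

0.37


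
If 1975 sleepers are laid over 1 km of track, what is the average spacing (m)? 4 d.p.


Spacing = 1000 m / number of sleepers
Spacing = 1000 / 1975
Spacing = 0.5063 m

0.5063


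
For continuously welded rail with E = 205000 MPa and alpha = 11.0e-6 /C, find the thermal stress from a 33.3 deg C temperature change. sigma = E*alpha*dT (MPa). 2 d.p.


sigma = E * alpha * dT
sigma = 205000 * 11.0e-6 * 33.3
sigma = 2.255 * 33.3
sigma = 75.09 MPa

75.09


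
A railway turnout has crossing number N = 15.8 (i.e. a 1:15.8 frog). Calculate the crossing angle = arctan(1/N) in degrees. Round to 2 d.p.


1/N = 1/15.8 = 0.063291
angle = arctan(0.063291) = 0.063207 rad
angle = 0.063207 * 180/pi = 3.62 degrees

3.62


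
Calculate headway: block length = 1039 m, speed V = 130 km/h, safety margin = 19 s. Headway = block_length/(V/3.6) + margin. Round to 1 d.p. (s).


V = 130 / 3.6 = 36.1111 m/s
Block traversal time = 1039 / 36.1111 = 28.7723 s
Headway = 28.7723 + 19
Headway = 47.8 s

47.8


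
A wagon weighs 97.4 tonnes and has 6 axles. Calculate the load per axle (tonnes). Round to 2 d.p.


Load per axle = total weight / number of axles
Load = 97.4 / 6
Load = 16.23 tonnes

16.23


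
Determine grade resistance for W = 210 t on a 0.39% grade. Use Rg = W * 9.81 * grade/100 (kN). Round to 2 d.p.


Rg = W * 9.81 * grade / 100
Rg = 210 * 9.81 * 0.39 / 100
Rg = 2060.1 * 0.0039
Rg = 8.03 kN

8.03


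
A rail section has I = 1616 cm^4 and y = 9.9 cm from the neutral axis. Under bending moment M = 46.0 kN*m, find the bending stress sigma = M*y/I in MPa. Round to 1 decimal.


Convert units:
M = 46.0 kN*m = 46000000 N*mm
y = 9.9 cm = 99 mm
I = 1616 cm^4 = 16160000 mm^4
sigma = 46000000 * 99 / 16160000
sigma = 281.8 MPa

281.8


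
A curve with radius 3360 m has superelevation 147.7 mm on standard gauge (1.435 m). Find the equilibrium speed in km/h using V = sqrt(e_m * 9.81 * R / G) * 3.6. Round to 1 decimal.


Convert cant: e = 147.7 mm = 0.1477 m
V_ms = sqrt(0.1477 * 9.81 * 3360 / 1.435)
V_ms = sqrt(3392.632976) = 58.2463 m/s
V = 58.2463 * 3.6 = 209.7 km/h

209.7


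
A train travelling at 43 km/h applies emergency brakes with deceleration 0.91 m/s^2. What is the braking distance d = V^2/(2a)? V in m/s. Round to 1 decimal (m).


Convert speed: V = 43 / 3.6 = 11.9444 m/s
V^2 = 142.6698
d = 142.6698 / (2 * 0.91)
d = 142.6698 / 1.82
d = 78.4 m

78.4


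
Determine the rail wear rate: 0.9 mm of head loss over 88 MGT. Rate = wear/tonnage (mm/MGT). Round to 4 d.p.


Wear rate = total wear / cumulative tonnage
Rate = 0.9 / 88
Rate = 0.0102 mm/MGT

0.0102


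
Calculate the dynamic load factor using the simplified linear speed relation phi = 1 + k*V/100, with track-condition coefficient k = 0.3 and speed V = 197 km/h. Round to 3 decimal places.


phi = 1 + k * V / 100
phi = 1 + 0.3 * 197 / 100
phi = 1 + 0.591
phi = 1.591

1.591


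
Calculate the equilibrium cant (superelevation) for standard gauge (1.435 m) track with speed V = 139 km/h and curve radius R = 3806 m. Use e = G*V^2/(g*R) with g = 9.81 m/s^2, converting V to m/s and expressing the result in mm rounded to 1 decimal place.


Convert speed: V = 139 / 3.6 = 38.6111 m/s
Apply formula: e = 1.435 * 38.6111^2 / (9.81 * 3806)
e = 1.435 * 1490.8179 / 37336.86
e = 0.057298 m = 57.3 mm

57.3


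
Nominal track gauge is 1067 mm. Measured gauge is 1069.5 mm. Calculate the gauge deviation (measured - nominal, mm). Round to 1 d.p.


Deviation = measured - nominal
Deviation = 1069.5 - 1067
Deviation = 2.5 mm

2.5


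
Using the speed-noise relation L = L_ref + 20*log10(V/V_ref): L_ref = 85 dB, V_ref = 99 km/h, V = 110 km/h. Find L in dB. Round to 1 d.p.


V/V_ref = 110 / 99 = 1.111111
log10(1.111111) = 0.045757
20 * 0.045757 = 0.9151
L = 85 + 0.9151 = 85.9 dB

85.9


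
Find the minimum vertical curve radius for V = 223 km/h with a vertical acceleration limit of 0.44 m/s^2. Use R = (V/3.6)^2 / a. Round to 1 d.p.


Convert speed: V = 223 / 3.6 = 61.9444 m/s
V^2 = 3837.1142 m^2/s^2
R_v = 3837.1142 / 0.44
R_v = 8720.7 m

8720.7


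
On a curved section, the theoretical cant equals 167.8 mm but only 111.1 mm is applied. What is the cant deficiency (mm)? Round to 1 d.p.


Cant deficiency = equilibrium cant - actual cant
CD = 167.8 - 111.1
CD = 56.7 mm

56.7


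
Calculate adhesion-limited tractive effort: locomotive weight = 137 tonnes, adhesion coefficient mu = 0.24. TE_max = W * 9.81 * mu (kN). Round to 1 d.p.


TE_max = W * g * mu
TE_max = 137 * 9.81 * 0.24
TE_max = 1343.97 * 0.24
TE_max = 322.6 kN

322.6


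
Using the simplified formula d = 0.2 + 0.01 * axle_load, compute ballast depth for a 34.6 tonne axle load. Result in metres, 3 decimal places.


d = 0.2 + 0.01 * 34.6
d = 0.2 + 0.346
d = 0.546 m

0.546


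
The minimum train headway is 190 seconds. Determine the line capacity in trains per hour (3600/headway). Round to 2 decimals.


Capacity = 3600 / headway
Capacity = 3600 / 190
Capacity = 18.95 trains/hour

18.95


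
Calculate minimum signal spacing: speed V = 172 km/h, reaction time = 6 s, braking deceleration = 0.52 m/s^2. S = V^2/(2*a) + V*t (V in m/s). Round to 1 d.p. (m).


V = 172 / 3.6 = 47.7778 m/s
Braking distance = 47.7778^2 / (2*0.52) = 2194.9193 m
Sighting distance = 47.7778 * 6 = 286.6667 m
S = 2194.9193 + 286.6667 = 2481.6 m

2481.6


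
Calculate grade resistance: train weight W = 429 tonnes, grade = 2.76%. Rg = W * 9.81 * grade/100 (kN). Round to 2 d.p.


Rg = W * 9.81 * grade / 100
Rg = 429 * 9.81 * 2.76 / 100
Rg = 4208.49 * 0.0276
Rg = 116.15 kN

116.15


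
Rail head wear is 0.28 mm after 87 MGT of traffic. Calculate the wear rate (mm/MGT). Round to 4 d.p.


Wear rate = total wear / cumulative tonnage
Rate = 0.28 / 87
Rate = 0.0032 mm/MGT

0.0032


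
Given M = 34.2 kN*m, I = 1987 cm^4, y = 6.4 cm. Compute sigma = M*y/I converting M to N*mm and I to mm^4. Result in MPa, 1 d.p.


Convert units:
M = 34.2 kN*m = 34200000 N*mm
y = 6.4 cm = 64 mm
I = 1987 cm^4 = 19870000 mm^4
sigma = 34200000 * 64 / 19870000
sigma = 110.2 MPa

110.2


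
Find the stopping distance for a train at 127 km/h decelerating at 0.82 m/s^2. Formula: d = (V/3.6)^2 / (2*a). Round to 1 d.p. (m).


Convert speed: V = 127 / 3.6 = 35.2778 m/s
V^2 = 1244.5216
d = 1244.5216 / (2 * 0.82)
d = 1244.5216 / 1.64
d = 758.9 m

758.9


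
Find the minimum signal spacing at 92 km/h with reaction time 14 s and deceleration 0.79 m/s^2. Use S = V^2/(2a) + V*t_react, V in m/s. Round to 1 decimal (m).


V = 92 / 3.6 = 25.5556 m/s
Braking distance = 25.5556^2 / (2*0.79) = 413.3458 m
Sighting distance = 25.5556 * 14 = 357.7778 m
S = 413.3458 + 357.7778 = 771.1 m

771.1


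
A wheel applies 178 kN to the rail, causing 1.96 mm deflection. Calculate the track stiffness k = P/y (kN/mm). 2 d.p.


Track stiffness k = P / y
k = 178 / 1.96
k = 90.82 kN/mm

90.82


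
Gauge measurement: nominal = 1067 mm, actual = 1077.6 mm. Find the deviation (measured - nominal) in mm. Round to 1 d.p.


Deviation = measured - nominal
Deviation = 1077.6 - 1067
Deviation = 10.6 mm

10.6


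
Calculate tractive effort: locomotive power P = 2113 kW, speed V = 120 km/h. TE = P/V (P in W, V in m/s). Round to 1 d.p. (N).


Convert: P = 2113 kW = 2113000 W
V = 120 / 3.6 = 33.3333 m/s
TE = 2113000 / 33.3333
TE = 63390.0 N

63390.0


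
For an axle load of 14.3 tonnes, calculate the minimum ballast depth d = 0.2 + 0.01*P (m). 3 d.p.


d = 0.2 + 0.01 * 14.3
d = 0.2 + 0.143
d = 0.343 m

0.343


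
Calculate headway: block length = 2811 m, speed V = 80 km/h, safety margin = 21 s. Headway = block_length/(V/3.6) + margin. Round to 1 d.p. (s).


V = 80 / 3.6 = 22.2222 m/s
Block traversal time = 2811 / 22.2222 = 126.495 s
Headway = 126.495 + 21
Headway = 147.5 s

147.5


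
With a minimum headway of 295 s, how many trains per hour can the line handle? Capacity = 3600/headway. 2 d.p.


Capacity = 3600 / headway
Capacity = 3600 / 295
Capacity = 12.20 trains/hour

12.20


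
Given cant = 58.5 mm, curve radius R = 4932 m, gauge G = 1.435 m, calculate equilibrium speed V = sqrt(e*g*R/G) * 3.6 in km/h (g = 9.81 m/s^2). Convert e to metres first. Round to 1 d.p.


Convert cant: e = 58.5 mm = 0.0585 m
V_ms = sqrt(0.0585 * 9.81 * 4932 / 1.435)
V_ms = sqrt(1972.404753) = 44.4118 m/s
V = 44.4118 * 3.6 = 159.9 km/h

159.9


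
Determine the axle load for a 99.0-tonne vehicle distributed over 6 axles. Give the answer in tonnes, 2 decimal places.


Load per axle = total weight / number of axles
Load = 99.0 / 6
Load = 16.50 tonnes

16.50


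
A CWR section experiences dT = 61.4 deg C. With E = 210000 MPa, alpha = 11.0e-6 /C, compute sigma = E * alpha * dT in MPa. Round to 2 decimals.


sigma = E * alpha * dT
sigma = 210000 * 11.0e-6 * 61.4
sigma = 2.31 * 61.4
sigma = 141.83 MPa

141.83


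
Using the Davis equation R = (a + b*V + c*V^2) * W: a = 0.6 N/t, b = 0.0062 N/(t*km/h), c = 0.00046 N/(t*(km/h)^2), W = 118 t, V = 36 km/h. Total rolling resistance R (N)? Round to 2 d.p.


b*V = 0.0062 * 36 = 0.2232
c*V^2 = 0.00046 * 1296 = 0.59616
R_per_t = 0.6 + 0.2232 + 0.59616 = 1.41936 N/t
R_total = 1.41936 * 118 = 167.48 N

167.48


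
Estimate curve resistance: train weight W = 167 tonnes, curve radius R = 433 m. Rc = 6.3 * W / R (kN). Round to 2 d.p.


Rc = 6.3 * W / R
Rc = 6.3 * 167 / 433
Rc = 1052.1 / 433
Rc = 2.43 kN

2.43


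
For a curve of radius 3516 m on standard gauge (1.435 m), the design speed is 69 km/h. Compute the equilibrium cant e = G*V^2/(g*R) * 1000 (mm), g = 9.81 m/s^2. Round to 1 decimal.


Convert speed: V = 69 / 3.6 = 19.1667 m/s
Apply formula: e = 1.435 * 19.1667^2 / (9.81 * 3516)
e = 1.435 * 367.3611 / 34491.96
e = 0.015284 m = 15.3 mm

15.3


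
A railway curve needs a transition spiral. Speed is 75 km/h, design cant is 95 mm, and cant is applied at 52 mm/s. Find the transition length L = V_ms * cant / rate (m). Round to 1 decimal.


Convert speed: V = 75 / 3.6 = 20.8333 m/s
L = 20.8333 * 95 / 52
L = 1979.1667 / 52
L = 38.1 m

38.1


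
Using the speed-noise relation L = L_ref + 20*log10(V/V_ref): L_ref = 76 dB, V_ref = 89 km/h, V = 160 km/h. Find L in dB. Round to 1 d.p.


V/V_ref = 160 / 89 = 1.797753
log10(1.797753) = 0.25473
20 * 0.25473 = 5.0946
L = 76 + 5.0946 = 81.1 dB

81.1


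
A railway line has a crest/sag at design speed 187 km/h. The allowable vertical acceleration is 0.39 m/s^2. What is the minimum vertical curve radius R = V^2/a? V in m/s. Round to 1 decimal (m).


Convert speed: V = 187 / 3.6 = 51.9444 m/s
V^2 = 2698.2253 m^2/s^2
R_v = 2698.2253 / 0.39
R_v = 6918.5 m

6918.5


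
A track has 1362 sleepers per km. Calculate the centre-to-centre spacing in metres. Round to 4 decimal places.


Spacing = 1000 m / number of sleepers
Spacing = 1000 / 1362
Spacing = 0.7342 m

0.7342


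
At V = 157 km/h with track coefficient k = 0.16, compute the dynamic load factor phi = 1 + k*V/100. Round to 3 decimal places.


phi = 1 + k * V / 100
phi = 1 + 0.16 * 157 / 100
phi = 1 + 0.2512
phi = 1.251

1.251


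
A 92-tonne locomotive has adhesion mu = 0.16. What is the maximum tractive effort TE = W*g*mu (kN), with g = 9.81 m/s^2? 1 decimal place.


TE_max = W * g * mu
TE_max = 92 * 9.81 * 0.16
TE_max = 902.52 * 0.16
TE_max = 144.4 kN

144.4


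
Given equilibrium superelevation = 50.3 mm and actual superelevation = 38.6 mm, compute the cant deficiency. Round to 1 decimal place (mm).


Cant deficiency = equilibrium cant - actual cant
CD = 50.3 - 38.6
CD = 11.7 mm

11.7


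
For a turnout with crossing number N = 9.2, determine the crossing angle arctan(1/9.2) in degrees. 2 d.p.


1/N = 1/9.2 = 0.108696
angle = arctan(0.108696) = 0.108271 rad
angle = 0.108271 * 180/pi = 6.20 degrees

6.20


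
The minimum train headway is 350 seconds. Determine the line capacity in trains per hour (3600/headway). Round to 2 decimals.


Capacity = 3600 / headway
Capacity = 3600 / 350
Capacity = 10.29 trains/hour

10.29


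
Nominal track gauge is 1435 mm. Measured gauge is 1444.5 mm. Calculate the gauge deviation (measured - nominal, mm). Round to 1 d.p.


Deviation = measured - nominal
Deviation = 1444.5 - 1435
Deviation = 9.5 mm

9.5


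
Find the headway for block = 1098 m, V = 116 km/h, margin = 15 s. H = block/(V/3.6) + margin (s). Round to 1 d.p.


V = 116 / 3.6 = 32.2222 m/s
Block traversal time = 1098 / 32.2222 = 34.0759 s
Headway = 34.0759 + 15
Headway = 49.1 s

49.1


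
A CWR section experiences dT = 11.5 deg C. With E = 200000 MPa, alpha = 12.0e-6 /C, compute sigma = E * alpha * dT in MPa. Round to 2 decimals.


sigma = E * alpha * dT
sigma = 200000 * 12.0e-6 * 11.5
sigma = 2.4 * 11.5
sigma = 27.60 MPa

27.60


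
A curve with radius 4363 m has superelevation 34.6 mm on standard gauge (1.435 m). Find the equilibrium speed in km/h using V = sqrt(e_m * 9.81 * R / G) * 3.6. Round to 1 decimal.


Convert cant: e = 34.6 mm = 0.0346 m
V_ms = sqrt(0.0346 * 9.81 * 4363 / 1.435)
V_ms = sqrt(1031.99696) = 32.1247 m/s
V = 32.1247 * 3.6 = 115.6 km/h

115.6


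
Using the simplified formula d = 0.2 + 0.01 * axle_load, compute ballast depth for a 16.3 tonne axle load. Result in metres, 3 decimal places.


d = 0.2 + 0.01 * 16.3
d = 0.2 + 0.163
d = 0.363 m

0.363


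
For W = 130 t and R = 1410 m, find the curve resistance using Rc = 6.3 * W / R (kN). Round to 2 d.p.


Rc = 6.3 * W / R
Rc = 6.3 * 130 / 1410
Rc = 819.0 / 1410
Rc = 0.58 kN

0.58


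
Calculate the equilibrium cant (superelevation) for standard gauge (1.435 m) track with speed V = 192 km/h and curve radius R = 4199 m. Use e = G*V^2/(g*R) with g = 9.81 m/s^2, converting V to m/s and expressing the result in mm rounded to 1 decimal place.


Convert speed: V = 192 / 3.6 = 53.3333 m/s
Apply formula: e = 1.435 * 53.3333^2 / (9.81 * 4199)
e = 1.435 * 2844.4444 / 41192.19
e = 0.099091 m = 99.1 mm

99.1


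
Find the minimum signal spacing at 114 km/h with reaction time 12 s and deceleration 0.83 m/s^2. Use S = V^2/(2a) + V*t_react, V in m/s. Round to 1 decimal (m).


V = 114 / 3.6 = 31.6667 m/s
Braking distance = 31.6667^2 / (2*0.83) = 604.083 m
Sighting distance = 31.6667 * 12 = 380.0 m
S = 604.083 + 380.0 = 984.1 m

984.1


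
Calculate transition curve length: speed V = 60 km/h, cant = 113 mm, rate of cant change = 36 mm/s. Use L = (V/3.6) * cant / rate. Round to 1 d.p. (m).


Convert speed: V = 60 / 3.6 = 16.6667 m/s
L = 16.6667 * 113 / 36
L = 1883.3333 / 36
L = 52.3 m

52.3


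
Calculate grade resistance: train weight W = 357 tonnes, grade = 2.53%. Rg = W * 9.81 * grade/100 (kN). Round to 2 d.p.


Rg = W * 9.81 * grade / 100
Rg = 357 * 9.81 * 2.53 / 100
Rg = 3502.17 * 0.0253
Rg = 88.60 kN

88.60


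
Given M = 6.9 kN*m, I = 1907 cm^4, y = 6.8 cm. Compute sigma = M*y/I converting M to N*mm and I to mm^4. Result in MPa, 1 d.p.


Convert units:
M = 6.9 kN*m = 6900000 N*mm
y = 6.8 cm = 68 mm
I = 1907 cm^4 = 19070000 mm^4
sigma = 6900000 * 68 / 19070000
sigma = 24.6 MPa

24.6


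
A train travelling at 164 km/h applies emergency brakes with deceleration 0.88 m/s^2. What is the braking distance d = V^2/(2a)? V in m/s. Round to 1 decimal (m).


Convert speed: V = 164 / 3.6 = 45.5556 m/s
V^2 = 2075.3086
d = 2075.3086 / (2 * 0.88)
d = 2075.3086 / 1.76
d = 1179.2 m

1179.2


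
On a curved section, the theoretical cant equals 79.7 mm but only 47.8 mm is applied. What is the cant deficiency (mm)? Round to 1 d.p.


Cant deficiency = equilibrium cant - actual cant
CD = 79.7 - 47.8
CD = 31.9 mm

31.9


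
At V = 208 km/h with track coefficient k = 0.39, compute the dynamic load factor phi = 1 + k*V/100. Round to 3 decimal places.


phi = 1 + k * V / 100
phi = 1 + 0.39 * 208 / 100
phi = 1 + 0.8112
phi = 1.811

1.811


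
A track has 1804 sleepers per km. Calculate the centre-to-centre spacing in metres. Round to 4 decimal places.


Spacing = 1000 m / number of sleepers
Spacing = 1000 / 1804
Spacing = 0.5543 m

0.5543


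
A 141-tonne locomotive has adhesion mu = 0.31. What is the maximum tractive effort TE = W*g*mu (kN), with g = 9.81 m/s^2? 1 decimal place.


TE_max = W * g * mu
TE_max = 141 * 9.81 * 0.31
TE_max = 1383.21 * 0.31
TE_max = 428.8 kN

428.8


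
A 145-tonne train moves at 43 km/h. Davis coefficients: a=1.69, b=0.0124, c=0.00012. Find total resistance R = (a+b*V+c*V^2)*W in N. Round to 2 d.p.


b*V = 0.0124 * 43 = 0.5332
c*V^2 = 0.00012 * 1849 = 0.22188
R_per_t = 1.69 + 0.5332 + 0.22188 = 2.44508 N/t
R_total = 2.44508 * 145 = 354.54 N

354.54


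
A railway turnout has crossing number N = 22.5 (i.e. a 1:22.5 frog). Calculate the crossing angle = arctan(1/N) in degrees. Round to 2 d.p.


1/N = 1/22.5 = 0.044444
angle = arctan(0.044444) = 0.044415 rad
angle = 0.044415 * 180/pi = 2.54 degrees

2.54


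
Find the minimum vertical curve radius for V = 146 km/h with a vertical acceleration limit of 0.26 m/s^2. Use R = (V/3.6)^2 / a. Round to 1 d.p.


Convert speed: V = 146 / 3.6 = 40.5556 m/s
V^2 = 1644.7531 m^2/s^2
R_v = 1644.7531 / 0.26
R_v = 6326.0 m

6326.0


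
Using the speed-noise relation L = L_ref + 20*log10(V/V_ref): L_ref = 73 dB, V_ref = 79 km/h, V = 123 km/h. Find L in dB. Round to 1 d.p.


V/V_ref = 123 / 79 = 1.556962
log10(1.556962) = 0.192278
20 * 0.192278 = 3.8456
L = 73 + 3.8456 = 76.8 dB

76.8


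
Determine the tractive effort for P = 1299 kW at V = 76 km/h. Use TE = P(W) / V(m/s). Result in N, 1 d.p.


Convert: P = 1299 kW = 1299000 W
V = 76 / 3.6 = 21.1111 m/s
TE = 1299000 / 21.1111
TE = 61531.6 N

61531.6


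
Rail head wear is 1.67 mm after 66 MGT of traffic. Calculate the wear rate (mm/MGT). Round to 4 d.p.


Wear rate = total wear / cumulative tonnage
Rate = 1.67 / 66
Rate = 0.0253 mm/MGT

0.0253


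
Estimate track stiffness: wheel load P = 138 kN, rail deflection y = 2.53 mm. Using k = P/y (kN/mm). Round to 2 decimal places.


Track stiffness k = P / y
k = 138 / 2.53
k = 54.55 kN/mm

54.55


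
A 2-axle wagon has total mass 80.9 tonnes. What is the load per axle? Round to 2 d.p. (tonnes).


Load per axle = total weight / number of axles
Load = 80.9 / 2
Load = 40.45 tonnes

40.45


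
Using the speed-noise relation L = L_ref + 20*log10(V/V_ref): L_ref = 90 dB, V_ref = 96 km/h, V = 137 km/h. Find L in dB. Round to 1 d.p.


V/V_ref = 137 / 96 = 1.427083
log10(1.427083) = 0.154449
20 * 0.154449 = 3.089
L = 90 + 3.089 = 93.1 dB

93.1


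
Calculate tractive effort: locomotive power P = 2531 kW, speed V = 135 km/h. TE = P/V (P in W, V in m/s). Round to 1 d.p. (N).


Convert: P = 2531 kW = 2531000 W
V = 135 / 3.6 = 37.5 m/s
TE = 2531000 / 37.5
TE = 67493.3 N

67493.3


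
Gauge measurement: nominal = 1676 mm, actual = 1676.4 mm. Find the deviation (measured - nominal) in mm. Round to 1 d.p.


Deviation = measured - nominal
Deviation = 1676.4 - 1676
Deviation = 0.4 mm

0.4


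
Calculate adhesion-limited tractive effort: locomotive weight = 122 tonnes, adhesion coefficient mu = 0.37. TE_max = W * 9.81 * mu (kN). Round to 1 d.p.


TE_max = W * g * mu
TE_max = 122 * 9.81 * 0.37
TE_max = 1196.82 * 0.37
TE_max = 442.8 kN

442.8


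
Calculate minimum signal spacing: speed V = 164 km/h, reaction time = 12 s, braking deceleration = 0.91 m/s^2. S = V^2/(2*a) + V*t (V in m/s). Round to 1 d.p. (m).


V = 164 / 3.6 = 45.5556 m/s
Braking distance = 45.5556^2 / (2*0.91) = 1140.2795 m
Sighting distance = 45.5556 * 12 = 546.6667 m
S = 1140.2795 + 546.6667 = 1686.9 m

1686.9


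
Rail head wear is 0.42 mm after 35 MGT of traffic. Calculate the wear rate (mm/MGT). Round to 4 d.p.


Wear rate = total wear / cumulative tonnage
Rate = 0.42 / 35
Rate = 0.0120 mm/MGT

0.0120


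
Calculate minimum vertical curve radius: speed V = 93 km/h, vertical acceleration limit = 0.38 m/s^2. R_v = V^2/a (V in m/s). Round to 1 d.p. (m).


Convert speed: V = 93 / 3.6 = 25.8333 m/s
V^2 = 667.3611 m^2/s^2
R_v = 667.3611 / 0.38
R_v = 1756.2 m

1756.2


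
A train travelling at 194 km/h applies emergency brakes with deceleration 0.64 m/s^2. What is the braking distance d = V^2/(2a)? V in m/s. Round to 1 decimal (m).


Convert speed: V = 194 / 3.6 = 53.8889 m/s
V^2 = 2904.0123
d = 2904.0123 / (2 * 0.64)
d = 2904.0123 / 1.28
d = 2268.8 m

2268.8


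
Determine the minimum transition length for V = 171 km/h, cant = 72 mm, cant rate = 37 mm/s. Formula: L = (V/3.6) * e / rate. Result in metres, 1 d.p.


Convert speed: V = 171 / 3.6 = 47.5 m/s
L = 47.5 * 72 / 37
L = 3420.0 / 37
L = 92.4 m

92.4


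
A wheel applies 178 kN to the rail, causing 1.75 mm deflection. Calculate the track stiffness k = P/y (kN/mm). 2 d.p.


Track stiffness k = P / y
k = 178 / 1.75
k = 101.71 kN/mm

101.71


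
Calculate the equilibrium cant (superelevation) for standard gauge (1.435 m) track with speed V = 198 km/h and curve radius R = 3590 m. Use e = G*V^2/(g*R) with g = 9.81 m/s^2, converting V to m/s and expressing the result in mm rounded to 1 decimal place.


Convert speed: V = 198 / 3.6 = 55.0 m/s
Apply formula: e = 1.435 * 55.0^2 / (9.81 * 3590)
e = 1.435 * 3025.0 / 35217.9
e = 0.123258 m = 123.3 mm

123.3


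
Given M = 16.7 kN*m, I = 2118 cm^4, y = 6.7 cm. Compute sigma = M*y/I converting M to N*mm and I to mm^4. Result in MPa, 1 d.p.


Convert units:
M = 16.7 kN*m = 16700000 N*mm
y = 6.7 cm = 67 mm
I = 2118 cm^4 = 21180000 mm^4
sigma = 16700000 * 67 / 21180000
sigma = 52.8 MPa

52.8


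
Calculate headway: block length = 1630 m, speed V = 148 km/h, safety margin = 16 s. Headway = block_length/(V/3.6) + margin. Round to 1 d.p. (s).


V = 148 / 3.6 = 41.1111 m/s
Block traversal time = 1630 / 41.1111 = 39.6486 s
Headway = 39.6486 + 16
Headway = 55.6 s

55.6


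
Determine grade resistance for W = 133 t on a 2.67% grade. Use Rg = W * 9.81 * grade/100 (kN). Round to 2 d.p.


Rg = W * 9.81 * grade / 100
Rg = 133 * 9.81 * 2.67 / 100
Rg = 1304.73 * 0.0267
Rg = 34.84 kN

34.84


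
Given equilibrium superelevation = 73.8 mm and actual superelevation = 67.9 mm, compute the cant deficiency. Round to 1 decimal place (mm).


Cant deficiency = equilibrium cant - actual cant
CD = 73.8 - 67.9
CD = 5.9 mm

5.9


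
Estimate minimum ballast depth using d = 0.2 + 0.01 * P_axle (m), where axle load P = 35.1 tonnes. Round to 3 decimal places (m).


d = 0.2 + 0.01 * 35.1
d = 0.2 + 0.351
d = 0.551 m

0.551


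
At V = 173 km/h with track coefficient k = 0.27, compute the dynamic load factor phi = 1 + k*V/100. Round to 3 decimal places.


phi = 1 + k * V / 100
phi = 1 + 0.27 * 173 / 100
phi = 1 + 0.4671
phi = 1.467

1.467


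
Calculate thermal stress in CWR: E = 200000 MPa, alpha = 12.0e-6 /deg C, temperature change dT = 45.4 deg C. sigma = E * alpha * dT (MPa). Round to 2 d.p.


sigma = E * alpha * dT
sigma = 200000 * 12.0e-6 * 45.4
sigma = 2.4 * 45.4
sigma = 108.96 MPa

108.96


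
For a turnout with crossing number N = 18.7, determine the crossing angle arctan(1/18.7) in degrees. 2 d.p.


1/N = 1/18.7 = 0.053476
angle = arctan(0.053476) = 0.053425 rad
angle = 0.053425 * 180/pi = 3.06 degrees

3.06


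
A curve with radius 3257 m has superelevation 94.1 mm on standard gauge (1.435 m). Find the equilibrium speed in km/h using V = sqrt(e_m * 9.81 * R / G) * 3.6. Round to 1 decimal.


Convert cant: e = 94.1 mm = 0.0941 m
V_ms = sqrt(0.0941 * 9.81 * 3257 / 1.435)
V_ms = sqrt(2095.19519) = 45.7733 m/s
V = 45.7733 * 3.6 = 164.8 km/h

164.8


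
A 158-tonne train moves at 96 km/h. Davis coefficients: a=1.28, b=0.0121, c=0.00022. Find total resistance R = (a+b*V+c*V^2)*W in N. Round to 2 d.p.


b*V = 0.0121 * 96 = 1.1616
c*V^2 = 0.00022 * 9216 = 2.02752
R_per_t = 1.28 + 1.1616 + 2.02752 = 4.46912 N/t
R_total = 4.46912 * 158 = 706.12 N

706.12


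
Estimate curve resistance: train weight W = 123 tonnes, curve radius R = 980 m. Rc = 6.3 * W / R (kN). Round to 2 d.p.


Rc = 6.3 * W / R
Rc = 6.3 * 123 / 980
Rc = 774.9 / 980
Rc = 0.79 kN

0.79


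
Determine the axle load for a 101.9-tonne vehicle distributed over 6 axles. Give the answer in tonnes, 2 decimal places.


Load per axle = total weight / number of axles
Load = 101.9 / 6
Load = 16.98 tonnes

16.98


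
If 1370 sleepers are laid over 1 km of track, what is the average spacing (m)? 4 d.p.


Spacing = 1000 m / number of sleepers
Spacing = 1000 / 1370
Spacing = 0.7299 m

0.7299


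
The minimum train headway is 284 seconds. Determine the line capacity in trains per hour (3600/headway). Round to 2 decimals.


Capacity = 3600 / headway
Capacity = 3600 / 284
Capacity = 12.68 trains/hour

12.68


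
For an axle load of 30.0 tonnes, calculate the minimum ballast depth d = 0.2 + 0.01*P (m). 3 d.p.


d = 0.2 + 0.01 * 30.0
d = 0.2 + 0.3
d = 0.500 m

0.500


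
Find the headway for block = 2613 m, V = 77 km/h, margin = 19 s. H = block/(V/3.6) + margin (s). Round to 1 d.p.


V = 77 / 3.6 = 21.3889 m/s
Block traversal time = 2613 / 21.3889 = 122.1662 s
Headway = 122.1662 + 19
Headway = 141.2 s

141.2


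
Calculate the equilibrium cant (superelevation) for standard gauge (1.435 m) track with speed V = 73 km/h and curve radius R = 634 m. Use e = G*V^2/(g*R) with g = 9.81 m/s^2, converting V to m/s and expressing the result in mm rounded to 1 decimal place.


Convert speed: V = 73 / 3.6 = 20.2778 m/s
Apply formula: e = 1.435 * 20.2778^2 / (9.81 * 634)
e = 1.435 * 411.1883 / 6219.54
e = 0.094871 m = 94.9 mm

94.9


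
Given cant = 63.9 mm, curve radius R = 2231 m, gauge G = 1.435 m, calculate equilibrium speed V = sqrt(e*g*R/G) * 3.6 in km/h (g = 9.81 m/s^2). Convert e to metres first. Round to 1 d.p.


Convert cant: e = 63.9 mm = 0.0639 m
V_ms = sqrt(0.0639 * 9.81 * 2231 / 1.435)
V_ms = sqrt(974.58009) = 31.2183 m/s
V = 31.2183 * 3.6 = 112.4 km/h

112.4


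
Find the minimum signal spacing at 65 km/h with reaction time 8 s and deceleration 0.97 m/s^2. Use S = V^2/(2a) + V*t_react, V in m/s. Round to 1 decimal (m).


V = 65 / 3.6 = 18.0556 m/s
Braking distance = 18.0556^2 / (2*0.97) = 168.0428 m
Sighting distance = 18.0556 * 8 = 144.4444 m
S = 168.0428 + 144.4444 = 312.5 m

312.5


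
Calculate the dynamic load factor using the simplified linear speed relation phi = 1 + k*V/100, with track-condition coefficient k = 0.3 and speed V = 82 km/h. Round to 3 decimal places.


phi = 1 + k * V / 100
phi = 1 + 0.3 * 82 / 100
phi = 1 + 0.246
phi = 1.246

1.246


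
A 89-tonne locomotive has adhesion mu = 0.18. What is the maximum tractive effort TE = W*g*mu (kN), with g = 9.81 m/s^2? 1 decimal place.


TE_max = W * g * mu
TE_max = 89 * 9.81 * 0.18
TE_max = 873.09 * 0.18
TE_max = 157.2 kN

157.2


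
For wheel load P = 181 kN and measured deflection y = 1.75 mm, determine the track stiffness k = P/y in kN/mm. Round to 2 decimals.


Track stiffness k = P / y
k = 181 / 1.75
k = 103.43 kN/mm

103.43


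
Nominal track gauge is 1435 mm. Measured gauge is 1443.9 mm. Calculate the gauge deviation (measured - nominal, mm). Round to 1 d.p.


Deviation = measured - nominal
Deviation = 1443.9 - 1435
Deviation = 8.9 mm

8.9


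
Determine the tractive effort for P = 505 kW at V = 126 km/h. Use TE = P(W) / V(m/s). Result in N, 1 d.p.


Convert: P = 505 kW = 505000 W
V = 126 / 3.6 = 35.0 m/s
TE = 505000 / 35.0
TE = 14428.6 N

14428.6


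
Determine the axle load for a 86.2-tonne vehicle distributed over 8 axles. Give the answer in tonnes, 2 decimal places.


Load per axle = total weight / number of axles
Load = 86.2 / 8
Load = 10.78 tonnes

10.78


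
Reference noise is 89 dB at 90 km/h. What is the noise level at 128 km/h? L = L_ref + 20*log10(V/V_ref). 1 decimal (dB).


V/V_ref = 128 / 90 = 1.422222
log10(1.422222) = 0.152967
20 * 0.152967 = 3.0593
L = 89 + 3.0593 = 92.1 dB

92.1


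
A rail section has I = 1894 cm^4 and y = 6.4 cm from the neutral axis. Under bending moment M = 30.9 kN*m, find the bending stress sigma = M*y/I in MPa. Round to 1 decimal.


Convert units:
M = 30.9 kN*m = 30900000 N*mm
y = 6.4 cm = 64 mm
I = 1894 cm^4 = 18940000 mm^4
sigma = 30900000 * 64 / 18940000
sigma = 104.4 MPa

104.4


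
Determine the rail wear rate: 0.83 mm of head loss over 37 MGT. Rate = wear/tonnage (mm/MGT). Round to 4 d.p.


Wear rate = total wear / cumulative tonnage
Rate = 0.83 / 37
Rate = 0.0224 mm/MGT

0.0224


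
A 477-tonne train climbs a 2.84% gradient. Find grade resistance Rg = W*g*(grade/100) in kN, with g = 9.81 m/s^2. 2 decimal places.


Rg = W * 9.81 * grade / 100
Rg = 477 * 9.81 * 2.84 / 100
Rg = 4679.37 * 0.0284
Rg = 132.89 kN

132.89


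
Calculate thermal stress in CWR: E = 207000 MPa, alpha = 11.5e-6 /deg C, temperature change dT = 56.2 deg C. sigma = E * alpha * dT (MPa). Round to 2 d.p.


sigma = E * alpha * dT
sigma = 207000 * 11.5e-6 * 56.2
sigma = 2.3805 * 56.2
sigma = 133.78 MPa

133.78


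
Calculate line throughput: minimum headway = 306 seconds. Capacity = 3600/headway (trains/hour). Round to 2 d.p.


Capacity = 3600 / headway
Capacity = 3600 / 306
Capacity = 11.76 trains/hour

11.76


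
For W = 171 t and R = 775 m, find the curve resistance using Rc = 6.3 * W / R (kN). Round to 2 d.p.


Rc = 6.3 * W / R
Rc = 6.3 * 171 / 775
Rc = 1077.3 / 775
Rc = 1.39 kN

1.39


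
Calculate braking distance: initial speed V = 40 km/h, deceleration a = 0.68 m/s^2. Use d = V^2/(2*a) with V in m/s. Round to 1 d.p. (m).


Convert speed: V = 40 / 3.6 = 11.1111 m/s
V^2 = 123.4568
d = 123.4568 / (2 * 0.68)
d = 123.4568 / 1.36
d = 90.8 m

90.8


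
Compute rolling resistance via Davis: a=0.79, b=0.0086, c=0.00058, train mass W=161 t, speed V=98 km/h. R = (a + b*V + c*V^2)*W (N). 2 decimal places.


b*V = 0.0086 * 98 = 0.8428
c*V^2 = 0.00058 * 9604 = 5.57032
R_per_t = 0.79 + 0.8428 + 5.57032 = 7.20312 N/t
R_total = 7.20312 * 161 = 1159.70 N

1159.70


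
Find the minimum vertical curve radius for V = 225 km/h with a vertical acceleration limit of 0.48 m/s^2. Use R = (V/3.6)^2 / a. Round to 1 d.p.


Convert speed: V = 225 / 3.6 = 62.5 m/s
V^2 = 3906.25 m^2/s^2
R_v = 3906.25 / 0.48
R_v = 8138.0 m

8138.0


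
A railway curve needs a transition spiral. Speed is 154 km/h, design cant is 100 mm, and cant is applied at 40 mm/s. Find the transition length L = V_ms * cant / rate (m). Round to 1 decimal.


Convert speed: V = 154 / 3.6 = 42.7778 m/s
L = 42.7778 * 100 / 40
L = 4277.7778 / 40
L = 106.9 m

106.9


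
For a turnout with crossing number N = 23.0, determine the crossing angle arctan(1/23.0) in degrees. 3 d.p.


1/N = 1/23.0 = 0.043478
angle = arctan(0.043478) = 0.043451 rad
angle = 0.043451 * 180/pi = 2.490 degrees

2.490


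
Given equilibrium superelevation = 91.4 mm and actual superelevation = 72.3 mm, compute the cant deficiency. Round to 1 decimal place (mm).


Cant deficiency = equilibrium cant - actual cant
CD = 91.4 - 72.3
CD = 19.1 mm

19.1


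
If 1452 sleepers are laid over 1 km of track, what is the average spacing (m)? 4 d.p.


Spacing = 1000 m / number of sleepers
Spacing = 1000 / 1452
Spacing = 0.6887 m

0.6887


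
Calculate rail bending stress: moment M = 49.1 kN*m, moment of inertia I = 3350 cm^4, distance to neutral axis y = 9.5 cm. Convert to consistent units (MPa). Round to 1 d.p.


Convert units:
M = 49.1 kN*m = 49100000 N*mm
y = 9.5 cm = 95 mm
I = 3350 cm^4 = 33500000 mm^4
sigma = 49100000 * 95 / 33500000
sigma = 139.2 MPa

139.2


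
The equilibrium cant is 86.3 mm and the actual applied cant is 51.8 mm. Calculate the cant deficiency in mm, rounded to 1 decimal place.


Cant deficiency = equilibrium cant - actual cant
CD = 86.3 - 51.8
CD = 34.5 mm

34.5


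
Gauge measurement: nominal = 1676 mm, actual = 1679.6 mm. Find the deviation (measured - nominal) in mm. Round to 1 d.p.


Deviation = measured - nominal
Deviation = 1679.6 - 1676
Deviation = 3.6 mm

3.6


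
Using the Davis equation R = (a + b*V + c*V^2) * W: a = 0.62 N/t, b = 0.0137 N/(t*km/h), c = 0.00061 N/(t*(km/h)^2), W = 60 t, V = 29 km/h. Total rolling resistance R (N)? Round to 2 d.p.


b*V = 0.0137 * 29 = 0.3973
c*V^2 = 0.00061 * 841 = 0.51301
R_per_t = 0.62 + 0.3973 + 0.51301 = 1.53031 N/t
R_total = 1.53031 * 60 = 91.82 N

91.82


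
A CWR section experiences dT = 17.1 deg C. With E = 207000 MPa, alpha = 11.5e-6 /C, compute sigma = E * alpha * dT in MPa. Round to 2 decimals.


sigma = E * alpha * dT
sigma = 207000 * 11.5e-6 * 17.1
sigma = 2.3805 * 17.1
sigma = 40.71 MPa

40.71


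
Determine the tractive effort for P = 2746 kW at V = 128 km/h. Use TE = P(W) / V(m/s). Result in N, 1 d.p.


Convert: P = 2746 kW = 2746000 W
V = 128 / 3.6 = 35.5556 m/s
TE = 2746000 / 35.5556
TE = 77231.3 N

77231.3


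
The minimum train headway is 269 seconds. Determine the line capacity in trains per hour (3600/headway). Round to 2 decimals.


Capacity = 3600 / headway
Capacity = 3600 / 269
Capacity = 13.38 trains/hour

13.38


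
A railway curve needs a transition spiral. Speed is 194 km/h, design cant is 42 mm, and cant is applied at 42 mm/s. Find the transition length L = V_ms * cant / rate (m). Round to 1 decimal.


Convert speed: V = 194 / 3.6 = 53.8889 m/s
L = 53.8889 * 42 / 42
L = 2263.3333 / 42
L = 53.9 m

53.9


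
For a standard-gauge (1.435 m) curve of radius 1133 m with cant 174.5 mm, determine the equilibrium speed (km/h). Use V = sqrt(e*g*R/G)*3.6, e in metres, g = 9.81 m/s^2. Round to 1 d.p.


Convert cant: e = 174.5 mm = 0.1745 m
V_ms = sqrt(0.1745 * 9.81 * 1133 / 1.435)
V_ms = sqrt(1351.58215) = 36.7639 m/s
V = 36.7639 * 3.6 = 132.3 km/h

132.3


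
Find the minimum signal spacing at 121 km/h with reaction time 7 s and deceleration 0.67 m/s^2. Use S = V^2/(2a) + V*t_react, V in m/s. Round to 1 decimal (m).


V = 121 / 3.6 = 33.6111 m/s
Braking distance = 33.6111^2 / (2*0.67) = 843.0648 m
Sighting distance = 33.6111 * 7 = 235.2778 m
S = 843.0648 + 235.2778 = 1078.3 m

1078.3


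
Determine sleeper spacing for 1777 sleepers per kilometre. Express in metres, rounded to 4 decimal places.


Spacing = 1000 m / number of sleepers
Spacing = 1000 / 1777
Spacing = 0.5627 m

0.5627


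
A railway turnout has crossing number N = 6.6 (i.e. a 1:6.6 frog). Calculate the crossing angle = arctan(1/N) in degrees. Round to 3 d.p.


1/N = 1/6.6 = 0.151515
angle = arctan(0.151515) = 0.150371 rad
angle = 0.150371 * 180/pi = 8.616 degrees

8.616


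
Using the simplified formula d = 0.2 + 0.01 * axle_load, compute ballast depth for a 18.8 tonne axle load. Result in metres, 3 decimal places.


d = 0.2 + 0.01 * 18.8
d = 0.2 + 0.188
d = 0.388 m

0.388
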